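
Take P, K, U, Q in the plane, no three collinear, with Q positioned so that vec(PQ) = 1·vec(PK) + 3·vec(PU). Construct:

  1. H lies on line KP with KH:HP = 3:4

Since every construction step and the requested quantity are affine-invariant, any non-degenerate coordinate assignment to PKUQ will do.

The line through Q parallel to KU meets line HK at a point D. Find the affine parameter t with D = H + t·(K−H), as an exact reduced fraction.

t = 8

Set P = (0, 0), K = (1, 0), U = (0, 1), Q = (1, 3); any affine frame gives the same invariant.
1. H lies on line KP with KH:HP = 3:4 ⇒ H = (4/7, 0)
through Q parallel to KU: direction (-1, 1); meets HK at D = (4, 0)
D = H + t·(K−H) with t = 8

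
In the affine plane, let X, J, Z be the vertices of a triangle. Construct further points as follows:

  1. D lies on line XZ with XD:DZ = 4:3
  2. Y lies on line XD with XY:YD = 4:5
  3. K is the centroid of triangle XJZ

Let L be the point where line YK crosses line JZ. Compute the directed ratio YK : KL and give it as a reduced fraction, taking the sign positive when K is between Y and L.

Work in coordinates with X = (0, 0), J = (1, 0), Z = (0, 1).
1. D lies on line XZ with XD:DZ = 4:3 ⇒ D = (0, 4/7)
2. Y lies on line XD with XY:YD = 4:5 ⇒ Y = (0, 16/63)
3. K is the centroid of triangle XJZ ⇒ K = (1/3, 1/3)
line YK meets JZ at L = (47/78, 31/78)
K = Y + t·(L−Y) with t = 26/47, so YK:KL = 26/47:21/47

YK:KL = 26/21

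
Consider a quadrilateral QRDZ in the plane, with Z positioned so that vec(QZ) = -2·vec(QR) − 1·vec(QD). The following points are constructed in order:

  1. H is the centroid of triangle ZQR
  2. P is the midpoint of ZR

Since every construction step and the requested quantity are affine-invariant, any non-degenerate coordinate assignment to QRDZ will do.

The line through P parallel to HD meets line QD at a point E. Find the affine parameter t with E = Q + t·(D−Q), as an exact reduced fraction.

Assign Q = (0, 0), R = (1, 0), D = (0, 1), Z = (-2, -1) — the answer is frame-independent, so this choice is without loss of generality.
1. H is the centroid of triangle ZQR ⇒ H = (-1/3, -1/3)
2. P is the midpoint of ZR ⇒ P = (-1/2, -1/2)
through P parallel to HD: direction (1/3, 4/3); meets QD at E = (0, 3/2)
E = Q + t·(D−Q) with t = 3/2

t = 3/2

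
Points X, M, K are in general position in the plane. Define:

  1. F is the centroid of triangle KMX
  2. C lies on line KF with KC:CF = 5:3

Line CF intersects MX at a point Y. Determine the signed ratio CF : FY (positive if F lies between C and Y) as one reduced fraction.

CF:FY = 3/4

Work in coordinates with X = (0, 0), M = (1, 0), K = (0, 1).
1. F is the centroid of triangle KMX ⇒ F = (1/3, 1/3)
2. C lies on line KF with KC:CF = 5:3 ⇒ C = (5/24, 7/12)
line CF meets MX at Y = (1/2, 0)
F = C + t·(Y−C) with t = 3/7, so CF:FY = 3/7:4/7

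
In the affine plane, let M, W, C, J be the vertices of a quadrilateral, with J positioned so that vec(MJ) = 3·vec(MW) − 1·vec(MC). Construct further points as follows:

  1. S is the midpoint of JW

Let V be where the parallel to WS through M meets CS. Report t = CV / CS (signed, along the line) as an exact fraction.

t = 2

Work in coordinates with M = (0, 0), W = (1, 0), C = (0, 1), J = (3, -1).
1. S is the midpoint of JW ⇒ S = (2, -1/2)
through M parallel to WS: direction (1, -1/2); meets CS at V = (4, -2)
V = C + t·(S−C) with t = 2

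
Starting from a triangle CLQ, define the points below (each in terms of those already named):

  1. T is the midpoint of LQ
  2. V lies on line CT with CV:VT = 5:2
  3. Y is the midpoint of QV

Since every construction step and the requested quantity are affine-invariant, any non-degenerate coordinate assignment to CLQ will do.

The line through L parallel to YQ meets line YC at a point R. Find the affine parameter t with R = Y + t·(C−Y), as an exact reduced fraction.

Work in coordinates with C = (0, 0), L = (1, 0), Q = (0, 1).
1. T is the midpoint of LQ ⇒ T = (1/2, 1/2)
2. V lies on line CT with CV:VT = 5:2 ⇒ V = (5/14, 5/14)
3. Y is the midpoint of QV ⇒ Y = (5/28, 19/28)
through L parallel to YQ: direction (-5/28, 9/28); meets YC at R = (9/28, 171/140)
R = Y + t·(C−Y) with t = -4/5

t = -4/5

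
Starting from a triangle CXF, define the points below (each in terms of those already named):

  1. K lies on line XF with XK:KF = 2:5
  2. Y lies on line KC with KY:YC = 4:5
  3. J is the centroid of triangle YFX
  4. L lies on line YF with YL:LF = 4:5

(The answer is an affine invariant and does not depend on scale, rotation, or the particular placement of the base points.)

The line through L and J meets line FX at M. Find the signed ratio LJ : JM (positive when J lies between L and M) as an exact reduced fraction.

Work in coordinates with C = (0, 0), X = (1, 0), F = (0, 1).
1. K lies on line XF with XK:KF = 2:5 ⇒ K = (5/7, 2/7)
2. Y lies on line KC with KY:YC = 4:5 ⇒ Y = (25/63, 10/63)
3. J is the centroid of triangle YFX ⇒ J = (88/189, 73/189)
4. L lies on line YF with YL:LF = 4:5 ⇒ L = (125/567, 302/567)
line LJ meets FX at M = (5/6, 1/6)
J = L + t·(M−L) with t = 2/5, so LJ:JM = 2/5:3/5

LJ:JM = 2/3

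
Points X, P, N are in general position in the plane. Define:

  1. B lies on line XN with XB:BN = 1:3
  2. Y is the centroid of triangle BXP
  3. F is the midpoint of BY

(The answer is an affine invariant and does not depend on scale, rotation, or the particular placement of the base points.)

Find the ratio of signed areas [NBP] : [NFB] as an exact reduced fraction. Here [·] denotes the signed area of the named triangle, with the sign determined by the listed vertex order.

Assign X = (0, 0), P = (1, 0), N = (0, 1) — the answer is frame-independent, so this choice is without loss of generality.
1. B lies on line XN with XB:BN = 1:3 ⇒ B = (0, 1/4)
2. Y is the centroid of triangle BXP ⇒ Y = (1/3, 1/12)
3. F is the midpoint of BY ⇒ F = (1/6, 1/6)
2·[NBP] = 3/4, 2·[NFB] = -1/8
[NBP]:[NFB] = 3/4:-1/8 = -6

[NBP]:[NFB] = -6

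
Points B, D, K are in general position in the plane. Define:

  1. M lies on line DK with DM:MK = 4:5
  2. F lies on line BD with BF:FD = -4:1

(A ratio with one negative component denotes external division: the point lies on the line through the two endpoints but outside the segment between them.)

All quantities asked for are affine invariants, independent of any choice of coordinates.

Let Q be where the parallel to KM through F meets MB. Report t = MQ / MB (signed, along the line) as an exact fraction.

t = -1/3

Work in coordinates with B = (0, 0), D = (1, 0), K = (0, 1).
1. M lies on line DK with DM:MK = 4:5 ⇒ M = (5/9, 4/9)
2. F lies on line BD with BF:FD = -4:1 ⇒ F = (4/3, 0)
through F parallel to KM: direction (5/9, -5/9); meets MB at Q = (20/27, 16/27)
Q = M + t·(B−M) with t = -1/3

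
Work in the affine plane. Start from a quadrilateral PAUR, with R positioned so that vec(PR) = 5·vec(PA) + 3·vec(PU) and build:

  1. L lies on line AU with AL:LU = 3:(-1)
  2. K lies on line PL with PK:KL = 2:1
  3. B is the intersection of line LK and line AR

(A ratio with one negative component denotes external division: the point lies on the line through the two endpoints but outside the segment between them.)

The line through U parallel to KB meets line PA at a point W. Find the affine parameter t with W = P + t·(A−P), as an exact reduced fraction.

t = 1/3

Set P = (0, 0), A = (1, 0), U = (0, 1), R = (5, 3); any affine frame gives the same invariant.
1. L lies on line AU with AL:LU = 3:(-1) ⇒ L = (-1/2, 3/2)
2. K lies on line PL with PK:KL = 2:1 ⇒ K = (-1/3, 1)
3. B is the intersection of line LK and line AR ⇒ B = (1/5, -3/5)
through U parallel to KB: direction (8/15, -8/5); meets PA at W = (1/3, 0)
W = P + t·(A−P) with t = 1/3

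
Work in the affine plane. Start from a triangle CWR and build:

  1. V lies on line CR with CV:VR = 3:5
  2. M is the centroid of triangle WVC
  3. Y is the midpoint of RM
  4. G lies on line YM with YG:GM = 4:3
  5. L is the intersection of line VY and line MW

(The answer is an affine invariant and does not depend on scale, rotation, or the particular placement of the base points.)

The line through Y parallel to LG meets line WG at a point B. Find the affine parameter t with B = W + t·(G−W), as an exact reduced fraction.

Assign C = (0, 0), W = (1, 0), R = (0, 1) — the answer is frame-independent, so this choice is without loss of generality.
1. V lies on line CR with CV:VR = 3:5 ⇒ V = (0, 3/8)
2. M is the centroid of triangle WVC ⇒ M = (1/3, 1/8)
3. Y is the midpoint of RM ⇒ Y = (1/6, 9/16)
4. G lies on line YM with YG:GM = 4:3 ⇒ G = (11/42, 5/16)
5. L is the intersection of line VY and line MW ⇒ L = (-1/7, 3/14)
through Y parallel to LG: direction (17/42, 11/112); meets WG at B = (-4/27, 35/72)
B = W + t·(G−W) with t = 14/9

t = 14/9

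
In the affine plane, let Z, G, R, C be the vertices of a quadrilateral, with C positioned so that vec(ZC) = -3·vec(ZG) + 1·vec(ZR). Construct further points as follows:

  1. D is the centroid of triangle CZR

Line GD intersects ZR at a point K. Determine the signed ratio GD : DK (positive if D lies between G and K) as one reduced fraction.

GD:DK = -2

Set Z = (0, 0), G = (1, 0), R = (0, 1), C = (-3, 1); any affine frame gives the same invariant.
1. D is the centroid of triangle CZR ⇒ D = (-1, 2/3)
line GD meets ZR at K = (0, 1/3)
D = G + t·(K−G) with t = 2, so GD:DK = 2:-1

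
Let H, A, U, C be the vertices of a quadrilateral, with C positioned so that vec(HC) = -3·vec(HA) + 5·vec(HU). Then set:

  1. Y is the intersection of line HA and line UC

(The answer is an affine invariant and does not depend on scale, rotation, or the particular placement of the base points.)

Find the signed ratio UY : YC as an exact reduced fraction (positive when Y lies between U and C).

Choose coordinates H = (0, 0), A = (1, 0), U = (0, 1), C = (-3, 5).
1. Y is the intersection of line HA and line UC ⇒ Y = (3/4, 0)
Y = U + t·(C−U) with t = -1/4, so UY:YC = t:(1−t) = -1/4:5/4

UY:YC = -1/5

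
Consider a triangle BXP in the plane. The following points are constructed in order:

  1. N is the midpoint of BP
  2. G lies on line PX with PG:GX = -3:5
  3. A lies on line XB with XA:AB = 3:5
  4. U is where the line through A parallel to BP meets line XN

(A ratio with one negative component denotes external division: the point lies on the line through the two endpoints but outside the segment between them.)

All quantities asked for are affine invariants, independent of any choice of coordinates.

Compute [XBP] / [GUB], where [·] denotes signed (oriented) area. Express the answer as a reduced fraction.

Work in coordinates with B = (0, 0), X = (1, 0), P = (0, 1).
1. N is the midpoint of BP ⇒ N = (0, 1/2)
2. G lies on line PX with PG:GX = -3:5 ⇒ G = (-3/2, 5/2)
3. A lies on line XB with XA:AB = 3:5 ⇒ A = (5/8, 0)
4. U is where the line through A parallel to BP meets line XN ⇒ U = (5/8, 3/16)
2·[XBP] = -1, 2·[GUB] = -59/32
[XBP]:[GUB] = -1:-59/32 = 32/59

[XBP]:[GUB] = 32/59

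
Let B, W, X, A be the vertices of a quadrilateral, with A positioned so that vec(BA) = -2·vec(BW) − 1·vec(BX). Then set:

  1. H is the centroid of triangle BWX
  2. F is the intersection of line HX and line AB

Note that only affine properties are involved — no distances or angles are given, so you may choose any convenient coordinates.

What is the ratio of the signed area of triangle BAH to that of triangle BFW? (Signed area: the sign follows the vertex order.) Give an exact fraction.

Work in coordinates with B = (0, 0), W = (1, 0), X = (0, 1), A = (-2, -1).
1. H is the centroid of triangle BWX ⇒ H = (1/3, 1/3)
2. F is the intersection of line HX and line AB ⇒ F = (2/5, 1/5)
2·[BAH] = -1/3, 2·[BFW] = -1/5
[BAH]:[BFW] = -1/3:-1/5 = 5/3

[BAH]:[BFW] = 5/3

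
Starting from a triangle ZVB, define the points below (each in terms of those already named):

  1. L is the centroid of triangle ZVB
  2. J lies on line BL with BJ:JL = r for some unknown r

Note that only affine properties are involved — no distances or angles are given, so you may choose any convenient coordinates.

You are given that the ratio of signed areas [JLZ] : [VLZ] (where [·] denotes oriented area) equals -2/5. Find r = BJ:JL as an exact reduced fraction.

r = 3/2

Set Z = (0, 0), V = (1, 0), B = (0, 1); any affine frame gives the same invariant.
1. L is the centroid of triangle ZVB ⇒ L = (1/3, 1/3)
2. With BJ:JL = r, write λ = r/(r+1) so J = B + λ·(L−B); J is affine-linear in λ
Every point depending on J is an affine combination of J and λ-independent points, so each such coordinate is linear in λ; the λ² term in each signed area is a multiple of (L−B)×(L−B) = 0, so 2·[JLZ] and 2·[VLZ] are each linear in λ. Evaluating at λ=0 and λ=1:
  2·[JLZ] = 1/3·λ − 1/3,   2·[VLZ] = 1/3
So [JLZ]:[VLZ] = (1/3·λ − 1/3) / (1/3). Setting this equal to -2/5:
  1/3·λ − 1/3 = -2/5·(1/3)  ⇒  λ = 3/5
Then r = λ/(1−λ) = (3/5)/(2/5) = 3/2. Check: with r = 3/2, J = (1/5, 3/5) and [JLZ]:[VLZ] = -2/5 as required.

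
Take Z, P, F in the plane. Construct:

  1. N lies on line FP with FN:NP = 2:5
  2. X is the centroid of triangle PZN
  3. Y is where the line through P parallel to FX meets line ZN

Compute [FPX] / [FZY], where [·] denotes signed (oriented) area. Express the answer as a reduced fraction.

Set Z = (0, 0), P = (1, 0), F = (0, 1); any affine frame gives the same invariant.
1. N lies on line FP with FN:NP = 2:5 ⇒ N = (2/7, 5/7)
2. X is the centroid of triangle PZN ⇒ X = (3/7, 5/21)
3. Y is where the line through P parallel to FX meets line ZN ⇒ Y = (32/77, 80/77)
2·[FPX] = -1/3, 2·[FZY] = 32/77
[FPX]:[FZY] = -1/3:32/77 = -77/96

[FPX]:[FZY] = -77/96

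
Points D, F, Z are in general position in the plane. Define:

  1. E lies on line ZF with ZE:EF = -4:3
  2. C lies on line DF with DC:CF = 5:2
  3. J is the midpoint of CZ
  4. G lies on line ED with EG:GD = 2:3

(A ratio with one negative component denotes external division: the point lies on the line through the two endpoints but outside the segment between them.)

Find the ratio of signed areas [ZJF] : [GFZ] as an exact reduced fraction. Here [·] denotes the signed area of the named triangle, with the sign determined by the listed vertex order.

Work in coordinates with D = (0, 0), F = (1, 0), Z = (0, 1).
1. E lies on line ZF with ZE:EF = -4:3 ⇒ E = (4, -3)
2. C lies on line DF with DC:CF = 5:2 ⇒ C = (5/7, 0)
3. J is the midpoint of CZ ⇒ J = (5/14, 1/2)
4. G lies on line ED with EG:GD = 2:3 ⇒ G = (12/5, -9/5)
2·[ZJF] = 1/7, 2·[GFZ] = 2/5
[ZJF]:[GFZ] = 1/7:2/5 = 5/14

[ZJF]:[GFZ] = 5/14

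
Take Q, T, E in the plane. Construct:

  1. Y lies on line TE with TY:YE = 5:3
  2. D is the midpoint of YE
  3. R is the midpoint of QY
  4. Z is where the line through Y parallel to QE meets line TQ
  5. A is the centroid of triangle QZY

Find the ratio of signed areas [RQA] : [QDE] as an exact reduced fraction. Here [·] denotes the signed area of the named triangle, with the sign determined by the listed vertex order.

Assign Q = (0, 0), T = (1, 0), E = (0, 1) — the answer is frame-independent, so this choice is without loss of generality.
1. Y lies on line TE with TY:YE = 5:3 ⇒ Y = (3/8, 5/8)
2. D is the midpoint of YE ⇒ D = (3/16, 13/16)
3. R is the midpoint of QY ⇒ R = (3/16, 5/16)
4. Z is where the line through Y parallel to QE meets line TQ ⇒ Z = (3/8, 0)
5. A is the centroid of triangle QZY ⇒ A = (1/4, 5/24)
2·[RQA] = 5/128, 2·[QDE] = 3/16
[RQA]:[QDE] = 5/128:3/16 = 5/24

[RQA]:[QDE] = 5/24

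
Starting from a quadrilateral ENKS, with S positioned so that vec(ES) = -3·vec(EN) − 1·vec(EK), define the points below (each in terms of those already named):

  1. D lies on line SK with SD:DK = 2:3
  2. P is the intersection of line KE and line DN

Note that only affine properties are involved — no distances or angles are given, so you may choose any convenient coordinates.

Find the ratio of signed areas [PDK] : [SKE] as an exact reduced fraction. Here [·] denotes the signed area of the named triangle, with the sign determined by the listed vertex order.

Assign E = (0, 0), N = (1, 0), K = (0, 1), S = (-3, -1) — the answer is frame-independent, so this choice is without loss of generality.
1. D lies on line SK with SD:DK = 2:3 ⇒ D = (-9/5, -1/5)
2. P is the intersection of line KE and line DN ⇒ P = (0, -1/14)
2·[PDK] = -27/14, 2·[SKE] = -3
[PDK]:[SKE] = -27/14:-3 = 9/14

[PDK]:[SKE] = 9/14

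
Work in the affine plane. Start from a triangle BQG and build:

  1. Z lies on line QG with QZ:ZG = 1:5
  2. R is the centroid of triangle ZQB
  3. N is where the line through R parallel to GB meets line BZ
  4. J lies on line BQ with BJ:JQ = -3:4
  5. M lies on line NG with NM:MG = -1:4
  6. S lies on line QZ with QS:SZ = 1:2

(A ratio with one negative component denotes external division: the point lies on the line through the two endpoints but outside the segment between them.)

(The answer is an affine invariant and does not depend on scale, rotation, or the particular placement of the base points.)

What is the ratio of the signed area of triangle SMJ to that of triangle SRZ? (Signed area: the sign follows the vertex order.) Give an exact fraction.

[SMJ]:[SRZ] = 358/15

Work in coordinates with B = (0, 0), Q = (1, 0), G = (0, 1).
1. Z lies on line QG with QZ:ZG = 1:5 ⇒ Z = (5/6, 1/6)
2. R is the centroid of triangle ZQB ⇒ R = (11/18, 1/18)
3. N is where the line through R parallel to GB meets line BZ ⇒ N = (11/18, 11/90)
4. J lies on line BQ with BJ:JQ = -3:4 ⇒ J = (-3, 0)
5. M lies on line NG with NM:MG = -1:4 ⇒ M = (22/27, -23/135)
6. S lies on line QZ with QS:SZ = 1:2 ⇒ S = (17/18, 1/18)
2·[SMJ] = -358/405, 2·[SRZ] = -1/27
[SMJ]:[SRZ] = -358/405:-1/27 = 358/15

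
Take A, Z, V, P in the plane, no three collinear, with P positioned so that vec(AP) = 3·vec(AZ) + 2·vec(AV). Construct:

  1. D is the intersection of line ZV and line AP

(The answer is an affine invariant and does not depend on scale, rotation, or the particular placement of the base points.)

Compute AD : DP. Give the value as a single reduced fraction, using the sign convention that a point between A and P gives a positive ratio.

Choose coordinates A = (0, 0), Z = (1, 0), V = (0, 1), P = (3, 2).
1. D is the intersection of line ZV and line AP ⇒ D = (3/5, 2/5)
D = A + t·(P−A) with t = 1/5, so AD:DP = t:(1−t) = 1/5:4/5

AD:DP = 1/4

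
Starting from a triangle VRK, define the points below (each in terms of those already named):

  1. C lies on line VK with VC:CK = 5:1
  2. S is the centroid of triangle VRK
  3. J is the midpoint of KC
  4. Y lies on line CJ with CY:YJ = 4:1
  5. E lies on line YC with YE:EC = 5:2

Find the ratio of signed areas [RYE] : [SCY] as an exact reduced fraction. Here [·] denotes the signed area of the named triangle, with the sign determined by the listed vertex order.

[RYE]:[SCY] = -15/7

Set V = (0, 0), R = (1, 0), K = (0, 1); any affine frame gives the same invariant.
1. C lies on line VK with VC:CK = 5:1 ⇒ C = (0, 5/6)
2. S is the centroid of triangle VRK ⇒ S = (1/3, 1/3)
3. J is the midpoint of KC ⇒ J = (0, 11/12)
4. Y lies on line CJ with CY:YJ = 4:1 ⇒ Y = (0, 9/10)
5. E lies on line YC with YE:EC = 5:2 ⇒ E = (0, 179/210)
2·[RYE] = 1/21, 2·[SCY] = -1/45
[RYE]:[SCY] = 1/21:-1/45 = -15/7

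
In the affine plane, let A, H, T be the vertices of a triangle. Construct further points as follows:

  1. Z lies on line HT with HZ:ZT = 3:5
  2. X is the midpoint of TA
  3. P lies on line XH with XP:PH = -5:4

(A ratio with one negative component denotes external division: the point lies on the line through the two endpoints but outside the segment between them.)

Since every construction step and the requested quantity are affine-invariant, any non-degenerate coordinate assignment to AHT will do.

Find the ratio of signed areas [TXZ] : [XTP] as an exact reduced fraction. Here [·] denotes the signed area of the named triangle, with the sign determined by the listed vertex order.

Choose coordinates A = (0, 0), H = (1, 0), T = (0, 1).
1. Z lies on line HT with HZ:ZT = 3:5 ⇒ Z = (5/8, 3/8)
2. X is the midpoint of TA ⇒ X = (0, 1/2)
3. P lies on line XH with XP:PH = -5:4 ⇒ P = (5, -2)
2·[TXZ] = 5/16, 2·[XTP] = -5/2
[TXZ]:[XTP] = 5/16:-5/2 = -1/8

[TXZ]:[XTP] = -1/8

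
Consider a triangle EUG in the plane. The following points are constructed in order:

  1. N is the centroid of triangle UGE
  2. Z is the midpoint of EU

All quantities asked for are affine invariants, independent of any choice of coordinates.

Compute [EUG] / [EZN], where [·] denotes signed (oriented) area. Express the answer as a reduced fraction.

[EUG]:[EZN] = 6

Work in coordinates with E = (0, 0), U = (1, 0), G = (0, 1).
1. N is the centroid of triangle UGE ⇒ N = (1/3, 1/3)
2. Z is the midpoint of EU ⇒ Z = (1/2, 0)
2·[EUG] = 1, 2·[EZN] = 1/6
[EUG]:[EZN] = 1:1/6 = 6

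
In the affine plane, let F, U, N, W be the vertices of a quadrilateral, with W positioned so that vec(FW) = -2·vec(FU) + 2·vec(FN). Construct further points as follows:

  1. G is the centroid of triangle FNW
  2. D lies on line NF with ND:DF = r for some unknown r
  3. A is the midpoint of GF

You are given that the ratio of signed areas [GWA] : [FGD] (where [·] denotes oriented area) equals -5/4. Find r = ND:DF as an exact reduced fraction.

r = 3/2

Work in coordinates with F = (0, 0), U = (1, 0), N = (0, 1), W = (-2, 2).
1. G is the centroid of triangle FNW ⇒ G = (-2/3, 1)
2. With ND:DF = r, write λ = r/(r+1) so D = N + λ·(F−N); D is affine-linear in λ
3. A is the midpoint of GF ⇒ A = (-1/3, 1/2)
Every point depending on D is an affine combination of D and λ-independent points, so each such coordinate is linear in λ; the λ² term in each signed area is a multiple of (F−N)×(F−N) = 0, so 2·[GWA] and 2·[FGD] are each linear in λ. Evaluating at λ=0 and λ=1:
  2·[GWA] = 1/3,   2·[FGD] = 2/3·λ − 2/3
So [GWA]:[FGD] = (1/3) / (2/3·λ − 2/3). Setting this equal to -5/4:
  1/3 = -5/4·(2/3·λ − 2/3)  ⇒  λ = 3/5
Then r = λ/(1−λ) = (3/5)/(2/5) = 3/2. Check: with r = 3/2, D = (0, 2/5) and [GWA]:[FGD] = -5/4 as required.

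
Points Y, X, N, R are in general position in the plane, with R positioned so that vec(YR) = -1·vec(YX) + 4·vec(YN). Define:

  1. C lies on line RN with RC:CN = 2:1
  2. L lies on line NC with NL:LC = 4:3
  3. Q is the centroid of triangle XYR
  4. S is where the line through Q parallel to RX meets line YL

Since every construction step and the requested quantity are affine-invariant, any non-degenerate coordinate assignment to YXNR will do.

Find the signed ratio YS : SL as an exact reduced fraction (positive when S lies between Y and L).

YS:SL = -28/3

Work in coordinates with Y = (0, 0), X = (1, 0), N = (0, 1), R = (-1, 4).
1. C lies on line RN with RC:CN = 2:1 ⇒ C = (-1/3, 2)
2. L lies on line NC with NL:LC = 4:3 ⇒ L = (-4/21, 11/7)
3. Q is the centroid of triangle XYR ⇒ Q = (0, 4/3)
4. S is where the line through Q parallel to RX meets line YL ⇒ S = (-16/75, 44/25)
S = Y + t·(L−Y) with t = 28/25, so YS:SL = t:(1−t) = 28/25:-3/25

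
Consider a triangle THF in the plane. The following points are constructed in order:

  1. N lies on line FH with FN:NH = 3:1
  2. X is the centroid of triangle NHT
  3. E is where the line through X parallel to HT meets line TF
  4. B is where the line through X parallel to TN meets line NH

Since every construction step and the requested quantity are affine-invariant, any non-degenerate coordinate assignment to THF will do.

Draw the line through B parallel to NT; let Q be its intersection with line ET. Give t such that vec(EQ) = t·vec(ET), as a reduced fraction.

t = 7/3

Set T = (0, 0), H = (1, 0), F = (0, 1); any affine frame gives the same invariant.
1. N lies on line FH with FN:NH = 3:1 ⇒ N = (3/4, 1/4)
2. X is the centroid of triangle NHT ⇒ X = (7/12, 1/12)
3. E is where the line through X parallel to HT meets line TF ⇒ E = (0, 1/12)
4. B is where the line through X parallel to TN meets line NH ⇒ B = (5/6, 1/6)
through B parallel to NT: direction (-3/4, -1/4); meets ET at Q = (0, -1/9)
Q = E + t·(T−E) with t = 7/3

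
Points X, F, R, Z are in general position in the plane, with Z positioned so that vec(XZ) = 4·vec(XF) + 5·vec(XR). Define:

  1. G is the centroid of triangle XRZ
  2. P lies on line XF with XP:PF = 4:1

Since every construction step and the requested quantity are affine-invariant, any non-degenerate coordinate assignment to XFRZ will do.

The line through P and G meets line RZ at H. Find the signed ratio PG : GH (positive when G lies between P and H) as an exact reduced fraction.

PG:GH = 22/5

Choose coordinates X = (0, 0), F = (1, 0), R = (0, 1), Z = (4, 5).
1. G is the centroid of triangle XRZ ⇒ G = (4/3, 2)
2. P lies on line XF with XP:PF = 4:1 ⇒ P = (4/5, 0)
line PG meets RZ at H = (16/11, 27/11)
G = P + t·(H−P) with t = 22/27, so PG:GH = 22/27:5/27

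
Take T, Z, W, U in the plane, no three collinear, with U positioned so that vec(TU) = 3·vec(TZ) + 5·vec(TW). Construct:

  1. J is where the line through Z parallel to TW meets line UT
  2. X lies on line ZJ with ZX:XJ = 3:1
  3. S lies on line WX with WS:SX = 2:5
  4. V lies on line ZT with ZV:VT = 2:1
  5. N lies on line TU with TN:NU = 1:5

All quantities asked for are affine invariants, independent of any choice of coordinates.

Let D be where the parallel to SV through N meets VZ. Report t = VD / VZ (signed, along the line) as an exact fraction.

t = 11/36

Choose coordinates T = (0, 0), Z = (1, 0), W = (0, 1), U = (3, 5).
1. J is where the line through Z parallel to TW meets line UT ⇒ J = (1, 5/3)
2. X lies on line ZJ with ZX:XJ = 3:1 ⇒ X = (1, 5/4)
3. S lies on line WX with WS:SX = 2:5 ⇒ S = (2/7, 15/14)
4. V lies on line ZT with ZV:VT = 2:1 ⇒ V = (1/3, 0)
5. N lies on line TU with TN:NU = 1:5 ⇒ N = (1/2, 5/6)
through N parallel to SV: direction (1/21, -15/14); meets VZ at D = (29/54, 0)
D = V + t·(Z−V) with t = 11/36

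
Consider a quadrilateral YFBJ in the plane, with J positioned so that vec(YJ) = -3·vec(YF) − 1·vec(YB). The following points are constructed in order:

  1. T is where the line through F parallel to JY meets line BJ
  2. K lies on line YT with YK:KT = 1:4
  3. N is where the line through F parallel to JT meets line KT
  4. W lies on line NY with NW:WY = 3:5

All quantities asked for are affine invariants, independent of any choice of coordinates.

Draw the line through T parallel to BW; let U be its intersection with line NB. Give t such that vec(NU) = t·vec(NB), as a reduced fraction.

Set Y = (0, 0), F = (1, 0), B = (0, 1), J = (-3, -1); any affine frame gives the same invariant.
1. T is where the line through F parallel to JY meets line BJ ⇒ T = (-4, -5/3)
2. K lies on line YT with YK:KT = 1:4 ⇒ K = (-4/5, -1/3)
3. N is where the line through F parallel to JT meets line KT ⇒ N = (8/3, 10/9)
4. W lies on line NY with NW:WY = 3:5 ⇒ W = (5/3, 25/36)
through T parallel to BW: direction (5/3, -11/36); meets NB at U = (-136/9, 10/27)
U = N + t·(B−N) with t = 20/3

t = 20/3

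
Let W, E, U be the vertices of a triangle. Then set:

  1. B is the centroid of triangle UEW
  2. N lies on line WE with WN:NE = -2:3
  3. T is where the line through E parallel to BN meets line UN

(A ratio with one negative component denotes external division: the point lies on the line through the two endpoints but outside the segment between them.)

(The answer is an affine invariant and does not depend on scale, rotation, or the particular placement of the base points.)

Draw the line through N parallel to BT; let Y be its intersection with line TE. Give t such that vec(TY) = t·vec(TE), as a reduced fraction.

Set W = (0, 0), E = (1, 0), U = (0, 1); any affine frame gives the same invariant.
1. B is the centroid of triangle UEW ⇒ B = (1/3, 1/3)
2. N lies on line WE with WN:NE = -2:3 ⇒ N = (-2, 0)
3. T is where the line through E parallel to BN meets line UN ⇒ T = (-16/5, -3/5)
through N parallel to BT: direction (-53/15, -14/15); meets TE at Y = (-83/15, -14/15)
Y = T + t·(E−T) with t = -5/9

t = -5/9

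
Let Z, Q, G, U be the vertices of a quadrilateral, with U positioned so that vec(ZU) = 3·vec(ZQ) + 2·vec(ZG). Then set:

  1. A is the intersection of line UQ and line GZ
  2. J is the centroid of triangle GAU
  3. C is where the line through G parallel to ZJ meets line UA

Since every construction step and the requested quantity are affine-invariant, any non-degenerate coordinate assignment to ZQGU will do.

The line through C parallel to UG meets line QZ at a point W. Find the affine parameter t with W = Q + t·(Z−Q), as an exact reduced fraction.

Set Z = (0, 0), Q = (1, 0), G = (0, 1), U = (3, 2); any affine frame gives the same invariant.
1. A is the intersection of line UQ and line GZ ⇒ A = (0, -1)
2. J is the centroid of triangle GAU ⇒ J = (1, 2/3)
3. C is where the line through G parallel to ZJ meets line UA ⇒ C = (6, 5)
through C parallel to UG: direction (-3, -1); meets QZ at W = (-9, 0)
W = Q + t·(Z−Q) with t = 10

t = 10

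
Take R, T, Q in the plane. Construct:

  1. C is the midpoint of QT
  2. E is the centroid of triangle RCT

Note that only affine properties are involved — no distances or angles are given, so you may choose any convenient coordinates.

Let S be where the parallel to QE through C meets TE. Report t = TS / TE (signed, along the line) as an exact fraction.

Choose coordinates R = (0, 0), T = (1, 0), Q = (0, 1).
1. C is the midpoint of QT ⇒ C = (1/2, 1/2)
2. E is the centroid of triangle RCT ⇒ E = (1/2, 1/6)
through C parallel to QE: direction (1/2, -5/6); meets TE at S = (3/4, 1/12)
S = T + t·(E−T) with t = 1/2

t = 1/2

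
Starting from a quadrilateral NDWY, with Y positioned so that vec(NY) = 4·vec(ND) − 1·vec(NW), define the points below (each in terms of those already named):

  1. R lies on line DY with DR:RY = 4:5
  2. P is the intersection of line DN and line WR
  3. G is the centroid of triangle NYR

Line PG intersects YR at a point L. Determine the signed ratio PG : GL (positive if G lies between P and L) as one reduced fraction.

PG:GL = -37/13

Set N = (0, 0), D = (1, 0), W = (0, 1), Y = (4, -1); any affine frame gives the same invariant.
1. R lies on line DY with DR:RY = 4:5 ⇒ R = (7/3, -4/9)
2. P is the intersection of line DN and line WR ⇒ P = (21/13, 0)
3. G is the centroid of triangle NYR ⇒ G = (19/9, -13/27)
line PG meets YR at L = (215/111, -104/333)
G = P + t·(L−P) with t = 37/24, so PG:GL = 37/24:-13/24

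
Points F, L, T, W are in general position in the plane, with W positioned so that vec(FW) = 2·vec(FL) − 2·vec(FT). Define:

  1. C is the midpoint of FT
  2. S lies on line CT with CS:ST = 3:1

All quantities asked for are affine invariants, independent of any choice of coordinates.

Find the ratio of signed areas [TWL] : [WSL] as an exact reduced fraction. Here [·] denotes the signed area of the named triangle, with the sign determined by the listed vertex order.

[TWL]:[WSL] = -8/9

Choose coordinates F = (0, 0), L = (1, 0), T = (0, 1), W = (2, -2).
1. C is the midpoint of FT ⇒ C = (0, 1/2)
2. S lies on line CT with CS:ST = 3:1 ⇒ S = (0, 7/8)
2·[TWL] = 1, 2·[WSL] = -9/8
[TWL]:[WSL] = 1:-9/8 = -8/9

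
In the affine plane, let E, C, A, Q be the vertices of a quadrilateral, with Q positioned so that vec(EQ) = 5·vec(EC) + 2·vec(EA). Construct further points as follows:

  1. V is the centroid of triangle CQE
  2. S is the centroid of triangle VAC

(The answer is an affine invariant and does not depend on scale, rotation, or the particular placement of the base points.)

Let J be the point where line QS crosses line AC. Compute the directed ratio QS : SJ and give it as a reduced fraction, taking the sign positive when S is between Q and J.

QS:SJ = 49/5

Assign E = (0, 0), C = (1, 0), A = (0, 1), Q = (5, 2) — the answer is frame-independent, so this choice is without loss of generality.
1. V is the centroid of triangle CQE ⇒ V = (2, 2/3)
2. S is the centroid of triangle VAC ⇒ S = (1, 5/9)
line QS meets AC at J = (29/49, 20/49)
S = Q + t·(J−Q) with t = 49/54, so QS:SJ = 49/54:5/54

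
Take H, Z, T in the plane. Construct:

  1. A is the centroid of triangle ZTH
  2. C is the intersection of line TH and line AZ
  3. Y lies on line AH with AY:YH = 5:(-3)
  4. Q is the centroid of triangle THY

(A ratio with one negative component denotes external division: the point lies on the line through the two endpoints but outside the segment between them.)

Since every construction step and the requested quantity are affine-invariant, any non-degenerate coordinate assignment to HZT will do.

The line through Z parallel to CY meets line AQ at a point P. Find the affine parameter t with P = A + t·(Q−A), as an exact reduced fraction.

Work in coordinates with H = (0, 0), Z = (1, 0), T = (0, 1).
1. A is the centroid of triangle ZTH ⇒ A = (1/3, 1/3)
2. C is the intersection of line TH and line AZ ⇒ C = (0, 1/2)
3. Y lies on line AH with AY:YH = 5:(-3) ⇒ Y = (-1/2, -1/2)
4. Q is the centroid of triangle THY ⇒ Q = (-1/6, 1/6)
through Z parallel to CY: direction (-1/2, -1); meets AQ at P = (4/3, 2/3)
P = A + t·(Q−A) with t = -2

t = -2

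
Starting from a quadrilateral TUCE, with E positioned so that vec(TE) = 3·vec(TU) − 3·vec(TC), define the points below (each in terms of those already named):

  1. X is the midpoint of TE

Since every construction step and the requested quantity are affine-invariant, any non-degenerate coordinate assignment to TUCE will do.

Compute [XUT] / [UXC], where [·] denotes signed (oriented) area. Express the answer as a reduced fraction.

[XUT]:[UXC] = -3/2

Assign T = (0, 0), U = (1, 0), C = (0, 1), E = (3, -3) — the answer is frame-independent, so this choice is without loss of generality.
1. X is the midpoint of TE ⇒ X = (3/2, -3/2)
2·[XUT] = 3/2, 2·[UXC] = -1
[XUT]:[UXC] = 3/2:-1 = -3/2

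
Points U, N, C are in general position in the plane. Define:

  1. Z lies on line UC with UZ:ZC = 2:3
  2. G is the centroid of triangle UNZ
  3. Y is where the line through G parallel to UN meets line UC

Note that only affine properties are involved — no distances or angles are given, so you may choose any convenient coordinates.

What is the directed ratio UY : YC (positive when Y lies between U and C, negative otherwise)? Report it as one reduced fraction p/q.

UY:YC = 2/13

Set U = (0, 0), N = (1, 0), C = (0, 1); any affine frame gives the same invariant.
1. Z lies on line UC with UZ:ZC = 2:3 ⇒ Z = (0, 2/5)
2. G is the centroid of triangle UNZ ⇒ G = (1/3, 2/15)
3. Y is where the line through G parallel to UN meets line UC ⇒ Y = (0, 2/15)
Y = U + t·(C−U) with t = 2/15, so UY:YC = t:(1−t) = 2/15:13/15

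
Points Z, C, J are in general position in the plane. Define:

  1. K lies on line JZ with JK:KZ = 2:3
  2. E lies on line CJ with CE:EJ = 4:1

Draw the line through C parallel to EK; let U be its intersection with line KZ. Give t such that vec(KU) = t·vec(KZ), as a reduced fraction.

Choose coordinates Z = (0, 0), C = (1, 0), J = (0, 1).
1. K lies on line JZ with JK:KZ = 2:3 ⇒ K = (0, 3/5)
2. E lies on line CJ with CE:EJ = 4:1 ⇒ E = (1/5, 4/5)
through C parallel to EK: direction (-1/5, -1/5); meets KZ at U = (0, -1)
U = K + t·(Z−K) with t = 8/3

t = 8/3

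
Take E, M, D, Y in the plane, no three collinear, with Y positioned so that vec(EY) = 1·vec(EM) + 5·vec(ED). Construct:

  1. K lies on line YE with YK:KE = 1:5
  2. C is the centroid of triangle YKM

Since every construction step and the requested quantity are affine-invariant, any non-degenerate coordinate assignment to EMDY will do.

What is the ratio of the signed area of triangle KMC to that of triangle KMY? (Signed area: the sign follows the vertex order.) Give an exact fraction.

Set E = (0, 0), M = (1, 0), D = (0, 1), Y = (1, 5); any affine frame gives the same invariant.
1. K lies on line YE with YK:KE = 1:5 ⇒ K = (5/6, 25/6)
2. C is the centroid of triangle YKM ⇒ C = (17/18, 55/18)
2·[KMC] = 5/18, 2·[KMY] = 5/6
[KMC]:[KMY] = 5/18:5/6 = 1/3

[KMC]:[KMY] = 1/3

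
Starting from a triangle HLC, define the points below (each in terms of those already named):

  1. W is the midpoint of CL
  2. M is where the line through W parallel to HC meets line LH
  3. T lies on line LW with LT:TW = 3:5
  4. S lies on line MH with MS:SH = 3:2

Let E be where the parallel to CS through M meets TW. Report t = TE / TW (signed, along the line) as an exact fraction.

t = 7/5

Assign H = (0, 0), L = (1, 0), C = (0, 1) — the answer is frame-independent, so this choice is without loss of generality.
1. W is the midpoint of CL ⇒ W = (1/2, 1/2)
2. M is where the line through W parallel to HC meets line LH ⇒ M = (1/2, 0)
3. T lies on line LW with LT:TW = 3:5 ⇒ T = (13/16, 3/16)
4. S lies on line MH with MS:SH = 3:2 ⇒ S = (1/5, 0)
through M parallel to CS: direction (1/5, -1); meets TW at E = (3/8, 5/8)
E = T + t·(W−T) with t = 7/5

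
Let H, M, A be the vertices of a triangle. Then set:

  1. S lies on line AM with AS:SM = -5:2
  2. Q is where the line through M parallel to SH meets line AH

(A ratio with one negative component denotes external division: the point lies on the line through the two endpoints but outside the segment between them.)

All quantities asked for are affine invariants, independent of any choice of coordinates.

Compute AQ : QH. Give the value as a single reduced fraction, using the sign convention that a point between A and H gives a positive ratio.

AQ:QH = 3/2

Work in coordinates with H = (0, 0), M = (1, 0), A = (0, 1).
1. S lies on line AM with AS:SM = -5:2 ⇒ S = (5/3, -2/3)
2. Q is where the line through M parallel to SH meets line AH ⇒ Q = (0, 2/5)
Q = A + t·(H−A) with t = 3/5, so AQ:QH = t:(1−t) = 3/5:2/5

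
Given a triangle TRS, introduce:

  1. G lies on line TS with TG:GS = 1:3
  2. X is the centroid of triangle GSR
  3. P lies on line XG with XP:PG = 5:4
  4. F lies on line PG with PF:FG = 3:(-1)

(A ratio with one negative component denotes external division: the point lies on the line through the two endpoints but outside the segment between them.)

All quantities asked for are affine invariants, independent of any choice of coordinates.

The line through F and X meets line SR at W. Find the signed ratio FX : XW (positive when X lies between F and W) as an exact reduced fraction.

Choose coordinates T = (0, 0), R = (1, 0), S = (0, 1).
1. G lies on line TS with TG:GS = 1:3 ⇒ G = (0, 1/4)
2. X is the centroid of triangle GSR ⇒ X = (1/3, 5/12)
3. P lies on line XG with XP:PG = 5:4 ⇒ P = (4/27, 35/108)
4. F lies on line PG with PF:FG = 3:(-1) ⇒ F = (-2/27, 23/108)
line FX meets SR at W = (1/2, 1/2)
X = F + t·(W−F) with t = 22/31, so FX:XW = 22/31:9/31

FX:XW = 22/9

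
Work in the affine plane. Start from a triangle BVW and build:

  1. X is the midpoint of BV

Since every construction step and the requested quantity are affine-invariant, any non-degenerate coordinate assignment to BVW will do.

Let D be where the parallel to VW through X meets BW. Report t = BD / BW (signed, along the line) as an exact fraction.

t = 1/2

Assign B = (0, 0), V = (1, 0), W = (0, 1) — the answer is frame-independent, so this choice is without loss of generality.
1. X is the midpoint of BV ⇒ X = (1/2, 0)
through X parallel to VW: direction (-1, 1); meets BW at D = (0, 1/2)
D = B + t·(W−B) with t = 1/2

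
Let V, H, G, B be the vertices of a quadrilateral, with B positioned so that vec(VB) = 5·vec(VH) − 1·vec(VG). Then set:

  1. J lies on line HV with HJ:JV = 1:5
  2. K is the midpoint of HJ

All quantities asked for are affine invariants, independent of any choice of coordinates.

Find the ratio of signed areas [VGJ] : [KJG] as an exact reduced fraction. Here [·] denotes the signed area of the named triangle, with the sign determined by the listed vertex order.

[VGJ]:[KJG] = 10

Choose coordinates V = (0, 0), H = (1, 0), G = (0, 1), B = (5, -1).
1. J lies on line HV with HJ:JV = 1:5 ⇒ J = (5/6, 0)
2. K is the midpoint of HJ ⇒ K = (11/12, 0)
2·[VGJ] = -5/6, 2·[KJG] = -1/12
[VGJ]:[KJG] = -5/6:-1/12 = 10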